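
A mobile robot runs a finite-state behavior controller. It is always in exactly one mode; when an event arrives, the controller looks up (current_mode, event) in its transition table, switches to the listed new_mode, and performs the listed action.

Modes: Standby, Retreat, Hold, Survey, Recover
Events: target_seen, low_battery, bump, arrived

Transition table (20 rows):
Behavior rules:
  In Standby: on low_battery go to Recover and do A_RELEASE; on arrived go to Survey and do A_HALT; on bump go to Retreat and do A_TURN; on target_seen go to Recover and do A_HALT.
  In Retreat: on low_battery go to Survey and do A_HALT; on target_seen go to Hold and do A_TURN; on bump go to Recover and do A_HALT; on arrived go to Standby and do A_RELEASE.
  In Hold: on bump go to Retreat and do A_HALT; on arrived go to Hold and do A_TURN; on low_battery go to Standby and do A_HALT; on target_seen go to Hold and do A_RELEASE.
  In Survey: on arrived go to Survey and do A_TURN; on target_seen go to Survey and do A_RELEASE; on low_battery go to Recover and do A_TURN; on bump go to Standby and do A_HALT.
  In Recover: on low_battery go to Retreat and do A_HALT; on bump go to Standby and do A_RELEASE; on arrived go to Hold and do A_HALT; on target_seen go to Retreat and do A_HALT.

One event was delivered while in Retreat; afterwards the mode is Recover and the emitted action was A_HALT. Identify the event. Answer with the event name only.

bump

try target_seen: (Retreat, target_seen) → (Hold, A_TURN)
try low_battery: (Retreat, low_battery) → (Survey, A_HALT)
try bump: (Retreat, bump) → (Recover, A_HALT)  ← matches
try arrived: (Retreat, arrived) → (Standby, A_RELEASE)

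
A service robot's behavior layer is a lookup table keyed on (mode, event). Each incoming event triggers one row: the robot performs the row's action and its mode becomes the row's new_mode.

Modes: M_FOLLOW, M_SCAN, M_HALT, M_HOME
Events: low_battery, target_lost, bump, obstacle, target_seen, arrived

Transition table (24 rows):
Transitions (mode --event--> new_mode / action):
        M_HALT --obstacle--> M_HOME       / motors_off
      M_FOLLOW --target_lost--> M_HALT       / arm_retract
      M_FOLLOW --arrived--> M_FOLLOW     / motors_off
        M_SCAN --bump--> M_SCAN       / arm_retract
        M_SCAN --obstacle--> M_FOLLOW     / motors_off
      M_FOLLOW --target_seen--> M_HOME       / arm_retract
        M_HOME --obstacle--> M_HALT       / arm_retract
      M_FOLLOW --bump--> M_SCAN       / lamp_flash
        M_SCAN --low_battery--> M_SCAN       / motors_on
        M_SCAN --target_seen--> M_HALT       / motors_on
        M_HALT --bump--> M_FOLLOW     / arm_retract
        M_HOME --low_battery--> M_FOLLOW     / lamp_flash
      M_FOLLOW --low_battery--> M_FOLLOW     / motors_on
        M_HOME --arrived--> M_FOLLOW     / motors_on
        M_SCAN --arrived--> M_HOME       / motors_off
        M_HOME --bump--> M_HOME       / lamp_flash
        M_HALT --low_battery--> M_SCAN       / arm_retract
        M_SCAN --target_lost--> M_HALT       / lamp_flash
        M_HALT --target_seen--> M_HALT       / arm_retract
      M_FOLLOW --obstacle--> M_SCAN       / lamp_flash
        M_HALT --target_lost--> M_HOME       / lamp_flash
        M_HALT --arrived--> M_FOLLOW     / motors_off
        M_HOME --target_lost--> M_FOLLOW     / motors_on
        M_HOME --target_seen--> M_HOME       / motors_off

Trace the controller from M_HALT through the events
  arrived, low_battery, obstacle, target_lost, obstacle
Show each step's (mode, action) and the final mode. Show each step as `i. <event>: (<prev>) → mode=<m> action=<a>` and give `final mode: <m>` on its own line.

final mode: M_HOME

1. arrived: (M_HALT) → mode=M_FOLLOW action=motors_off
2. low_battery: (M_FOLLOW) → mode=M_FOLLOW action=motors_on
3. obstacle: (M_FOLLOW) → mode=M_SCAN action=lamp_flash
4. target_lost: (M_SCAN) → mode=M_HALT action=lamp_flash
5. obstacle: (M_HALT) → mode=M_HOME action=motors_off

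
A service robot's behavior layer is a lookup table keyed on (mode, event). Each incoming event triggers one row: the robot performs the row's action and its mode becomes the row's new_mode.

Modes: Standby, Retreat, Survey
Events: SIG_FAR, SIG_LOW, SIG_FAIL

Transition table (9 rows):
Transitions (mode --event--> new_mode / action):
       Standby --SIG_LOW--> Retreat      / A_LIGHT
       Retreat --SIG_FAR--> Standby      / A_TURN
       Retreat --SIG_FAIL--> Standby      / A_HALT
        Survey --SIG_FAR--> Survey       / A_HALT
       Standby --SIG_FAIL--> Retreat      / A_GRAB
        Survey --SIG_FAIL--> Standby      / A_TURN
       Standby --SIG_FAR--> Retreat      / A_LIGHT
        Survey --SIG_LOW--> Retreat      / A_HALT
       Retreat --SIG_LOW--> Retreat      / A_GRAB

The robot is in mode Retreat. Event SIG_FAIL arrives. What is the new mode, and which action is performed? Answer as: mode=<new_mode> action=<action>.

current mode = Retreat; filter table to that mode:
  (Retreat, SIG_FAR) → (Standby, A_TURN)
  (Retreat, SIG_FAIL) → (Standby, A_HALT)  ← event matches
  (Retreat, SIG_LOW) → (Retreat, A_GRAB)
event = SIG_FAIL selects (Standby, A_HALT)

mode=Standby action=A_HALT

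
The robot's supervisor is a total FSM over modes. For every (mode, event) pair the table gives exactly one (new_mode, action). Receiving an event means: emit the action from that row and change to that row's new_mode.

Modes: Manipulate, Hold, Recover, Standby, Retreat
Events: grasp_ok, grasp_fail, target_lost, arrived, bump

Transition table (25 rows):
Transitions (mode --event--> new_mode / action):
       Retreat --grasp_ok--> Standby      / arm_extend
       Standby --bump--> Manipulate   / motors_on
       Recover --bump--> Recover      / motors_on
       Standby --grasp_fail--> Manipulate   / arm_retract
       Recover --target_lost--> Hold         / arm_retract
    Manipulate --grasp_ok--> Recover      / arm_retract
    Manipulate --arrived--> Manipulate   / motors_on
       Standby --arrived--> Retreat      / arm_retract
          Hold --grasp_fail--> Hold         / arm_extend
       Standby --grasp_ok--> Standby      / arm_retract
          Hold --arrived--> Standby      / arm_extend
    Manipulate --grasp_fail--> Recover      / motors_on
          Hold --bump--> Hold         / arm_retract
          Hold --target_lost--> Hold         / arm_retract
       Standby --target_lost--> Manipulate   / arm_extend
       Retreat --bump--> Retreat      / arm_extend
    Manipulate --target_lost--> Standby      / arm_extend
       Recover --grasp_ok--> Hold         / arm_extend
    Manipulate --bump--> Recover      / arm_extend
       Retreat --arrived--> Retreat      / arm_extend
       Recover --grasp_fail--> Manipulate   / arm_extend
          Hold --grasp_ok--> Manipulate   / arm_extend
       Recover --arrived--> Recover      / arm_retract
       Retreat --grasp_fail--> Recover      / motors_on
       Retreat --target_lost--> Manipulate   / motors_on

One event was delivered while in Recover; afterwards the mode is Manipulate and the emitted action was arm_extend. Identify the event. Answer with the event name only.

try grasp_ok: (Recover, grasp_ok) → (Hold, arm_extend)
try grasp_fail: (Recover, grasp_fail) → (Manipulate, arm_extend)  ← matches
try target_lost: (Recover, target_lost) → (Hold, arm_retract)
try arrived: (Recover, arrived) → (Recover, arm_retract)
try bump: (Recover, bump) → (Recover, motors_on)

grasp_fail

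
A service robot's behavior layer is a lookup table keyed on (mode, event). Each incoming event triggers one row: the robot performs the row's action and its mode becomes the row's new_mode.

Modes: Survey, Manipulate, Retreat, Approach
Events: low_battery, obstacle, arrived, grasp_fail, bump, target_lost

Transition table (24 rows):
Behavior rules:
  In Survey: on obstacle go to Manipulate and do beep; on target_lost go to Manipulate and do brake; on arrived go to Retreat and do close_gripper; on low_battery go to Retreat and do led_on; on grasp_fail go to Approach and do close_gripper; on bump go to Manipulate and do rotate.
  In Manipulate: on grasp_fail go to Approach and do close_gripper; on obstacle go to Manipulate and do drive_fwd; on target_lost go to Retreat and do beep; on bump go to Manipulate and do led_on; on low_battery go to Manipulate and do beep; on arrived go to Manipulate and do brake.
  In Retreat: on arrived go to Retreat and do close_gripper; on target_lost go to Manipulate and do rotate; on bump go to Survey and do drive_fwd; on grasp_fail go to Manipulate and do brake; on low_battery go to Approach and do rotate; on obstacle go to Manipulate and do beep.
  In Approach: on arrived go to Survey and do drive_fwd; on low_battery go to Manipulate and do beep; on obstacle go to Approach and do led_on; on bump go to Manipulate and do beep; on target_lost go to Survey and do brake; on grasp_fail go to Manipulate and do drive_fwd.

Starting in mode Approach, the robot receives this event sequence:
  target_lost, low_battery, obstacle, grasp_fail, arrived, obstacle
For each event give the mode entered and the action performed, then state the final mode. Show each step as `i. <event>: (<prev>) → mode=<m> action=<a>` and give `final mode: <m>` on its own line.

1. target_lost: (Approach) → mode=Survey action=brake
2. low_battery: (Survey) → mode=Retreat action=led_on
3. obstacle: (Retreat) → mode=Manipulate action=beep
4. grasp_fail: (Manipulate) → mode=Approach action=close_gripper
5. arrived: (Approach) → mode=Survey action=drive_fwd
6. obstacle: (Survey) → mode=Manipulate action=beep

final mode: Manipulate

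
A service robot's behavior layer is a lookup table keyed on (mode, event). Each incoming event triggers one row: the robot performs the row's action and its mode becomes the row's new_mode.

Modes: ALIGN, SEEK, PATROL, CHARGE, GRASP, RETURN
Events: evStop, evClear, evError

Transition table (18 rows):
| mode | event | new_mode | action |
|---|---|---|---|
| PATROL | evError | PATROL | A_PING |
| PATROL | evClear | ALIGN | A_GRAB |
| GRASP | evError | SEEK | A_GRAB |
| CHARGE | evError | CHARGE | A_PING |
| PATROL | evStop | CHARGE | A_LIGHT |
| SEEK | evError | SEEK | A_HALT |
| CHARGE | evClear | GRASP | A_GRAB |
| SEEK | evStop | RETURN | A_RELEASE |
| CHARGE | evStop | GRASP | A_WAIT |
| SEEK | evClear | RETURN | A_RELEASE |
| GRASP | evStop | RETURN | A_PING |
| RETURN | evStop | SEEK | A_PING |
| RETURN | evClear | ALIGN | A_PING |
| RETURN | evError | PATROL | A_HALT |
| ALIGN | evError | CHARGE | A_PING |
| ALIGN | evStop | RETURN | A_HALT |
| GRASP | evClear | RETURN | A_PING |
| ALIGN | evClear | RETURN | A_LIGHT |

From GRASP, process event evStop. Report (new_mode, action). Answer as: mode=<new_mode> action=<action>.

mode=RETURN action=A_PING

current mode = GRASP; filter table to that mode:
  (GRASP, evError) → (SEEK, A_GRAB)
  (GRASP, evStop) → (RETURN, A_PING)  ← event matches
  (GRASP, evClear) → (RETURN, A_PING)
event = evStop selects (RETURN, A_PING)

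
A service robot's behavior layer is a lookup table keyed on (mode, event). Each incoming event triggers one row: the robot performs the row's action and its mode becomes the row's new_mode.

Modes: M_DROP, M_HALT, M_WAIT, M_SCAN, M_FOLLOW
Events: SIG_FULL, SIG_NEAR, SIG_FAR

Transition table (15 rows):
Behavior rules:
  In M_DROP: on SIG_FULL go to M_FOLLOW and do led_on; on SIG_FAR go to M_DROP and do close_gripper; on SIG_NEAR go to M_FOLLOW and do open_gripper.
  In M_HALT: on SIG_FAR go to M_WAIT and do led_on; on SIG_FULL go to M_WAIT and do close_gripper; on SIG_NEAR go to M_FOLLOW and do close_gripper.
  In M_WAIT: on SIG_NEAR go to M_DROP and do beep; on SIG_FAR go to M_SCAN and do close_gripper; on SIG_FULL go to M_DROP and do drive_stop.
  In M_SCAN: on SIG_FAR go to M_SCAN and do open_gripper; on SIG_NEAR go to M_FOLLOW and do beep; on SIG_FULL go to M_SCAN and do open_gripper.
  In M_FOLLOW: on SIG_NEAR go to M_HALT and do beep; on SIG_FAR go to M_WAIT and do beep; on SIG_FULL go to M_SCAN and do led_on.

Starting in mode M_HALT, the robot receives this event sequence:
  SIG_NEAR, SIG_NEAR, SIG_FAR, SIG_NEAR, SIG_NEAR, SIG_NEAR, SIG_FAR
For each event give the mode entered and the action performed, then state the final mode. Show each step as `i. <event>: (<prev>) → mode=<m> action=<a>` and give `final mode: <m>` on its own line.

1. SIG_NEAR: (M_HALT) → mode=M_FOLLOW action=close_gripper
2. SIG_NEAR: (M_FOLLOW) → mode=M_HALT action=beep
3. SIG_FAR: (M_HALT) → mode=M_WAIT action=led_on
4. SIG_NEAR: (M_WAIT) → mode=M_DROP action=beep
5. SIG_NEAR: (M_DROP) → mode=M_FOLLOW action=open_gripper
6. SIG_NEAR: (M_FOLLOW) → mode=M_HALT action=beep
7. SIG_FAR: (M_HALT) → mode=M_WAIT action=led_on

final mode: M_WAIT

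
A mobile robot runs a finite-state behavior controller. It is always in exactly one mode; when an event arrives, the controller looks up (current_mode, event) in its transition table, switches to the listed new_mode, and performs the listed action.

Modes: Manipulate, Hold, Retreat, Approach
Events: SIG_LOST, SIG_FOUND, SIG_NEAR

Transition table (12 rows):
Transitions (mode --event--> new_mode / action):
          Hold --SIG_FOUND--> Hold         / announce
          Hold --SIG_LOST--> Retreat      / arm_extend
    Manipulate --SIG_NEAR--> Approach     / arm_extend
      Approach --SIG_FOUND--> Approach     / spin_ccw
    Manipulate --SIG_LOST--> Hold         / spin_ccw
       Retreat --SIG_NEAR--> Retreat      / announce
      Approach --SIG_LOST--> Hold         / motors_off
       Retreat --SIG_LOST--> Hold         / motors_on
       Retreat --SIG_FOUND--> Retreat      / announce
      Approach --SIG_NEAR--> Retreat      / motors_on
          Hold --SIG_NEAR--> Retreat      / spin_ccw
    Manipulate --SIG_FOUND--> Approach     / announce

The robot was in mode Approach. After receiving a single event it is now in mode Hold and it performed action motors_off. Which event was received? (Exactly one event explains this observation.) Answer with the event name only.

try SIG_LOST: (Approach, SIG_LOST) → (Hold, motors_off)  ← matches
try SIG_FOUND: (Approach, SIG_FOUND) → (Approach, spin_ccw)
try SIG_NEAR: (Approach, SIG_NEAR) → (Retreat, motors_on)

SIG_LOST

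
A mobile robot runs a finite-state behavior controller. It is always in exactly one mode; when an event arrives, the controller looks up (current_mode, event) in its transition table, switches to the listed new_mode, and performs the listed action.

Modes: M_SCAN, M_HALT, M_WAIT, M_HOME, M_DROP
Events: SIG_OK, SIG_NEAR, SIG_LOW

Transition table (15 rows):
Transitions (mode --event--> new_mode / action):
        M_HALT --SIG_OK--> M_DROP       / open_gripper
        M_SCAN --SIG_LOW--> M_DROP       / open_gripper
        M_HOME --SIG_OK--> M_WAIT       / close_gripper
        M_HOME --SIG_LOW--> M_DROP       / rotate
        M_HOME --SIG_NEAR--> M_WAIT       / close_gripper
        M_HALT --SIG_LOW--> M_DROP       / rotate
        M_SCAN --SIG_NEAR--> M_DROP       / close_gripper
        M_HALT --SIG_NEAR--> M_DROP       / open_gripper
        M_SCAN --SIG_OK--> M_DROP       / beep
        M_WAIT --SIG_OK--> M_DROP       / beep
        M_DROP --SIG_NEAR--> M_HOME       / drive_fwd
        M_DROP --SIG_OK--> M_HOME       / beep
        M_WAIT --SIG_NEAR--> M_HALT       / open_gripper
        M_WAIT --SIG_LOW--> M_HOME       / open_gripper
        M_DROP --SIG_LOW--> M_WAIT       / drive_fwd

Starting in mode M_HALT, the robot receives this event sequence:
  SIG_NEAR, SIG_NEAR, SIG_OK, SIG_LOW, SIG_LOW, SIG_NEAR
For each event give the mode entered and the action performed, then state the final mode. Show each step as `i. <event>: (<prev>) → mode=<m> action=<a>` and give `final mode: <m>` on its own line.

final mode: M_HOME

1. SIG_NEAR: (M_HALT) → mode=M_DROP action=open_gripper
2. SIG_NEAR: (M_DROP) → mode=M_HOME action=drive_fwd
3. SIG_OK: (M_HOME) → mode=M_WAIT action=close_gripper
4. SIG_LOW: (M_WAIT) → mode=M_HOME action=open_gripper
5. SIG_LOW: (M_HOME) → mode=M_DROP action=rotate
6. SIG_NEAR: (M_DROP) → mode=M_HOME action=drive_fwd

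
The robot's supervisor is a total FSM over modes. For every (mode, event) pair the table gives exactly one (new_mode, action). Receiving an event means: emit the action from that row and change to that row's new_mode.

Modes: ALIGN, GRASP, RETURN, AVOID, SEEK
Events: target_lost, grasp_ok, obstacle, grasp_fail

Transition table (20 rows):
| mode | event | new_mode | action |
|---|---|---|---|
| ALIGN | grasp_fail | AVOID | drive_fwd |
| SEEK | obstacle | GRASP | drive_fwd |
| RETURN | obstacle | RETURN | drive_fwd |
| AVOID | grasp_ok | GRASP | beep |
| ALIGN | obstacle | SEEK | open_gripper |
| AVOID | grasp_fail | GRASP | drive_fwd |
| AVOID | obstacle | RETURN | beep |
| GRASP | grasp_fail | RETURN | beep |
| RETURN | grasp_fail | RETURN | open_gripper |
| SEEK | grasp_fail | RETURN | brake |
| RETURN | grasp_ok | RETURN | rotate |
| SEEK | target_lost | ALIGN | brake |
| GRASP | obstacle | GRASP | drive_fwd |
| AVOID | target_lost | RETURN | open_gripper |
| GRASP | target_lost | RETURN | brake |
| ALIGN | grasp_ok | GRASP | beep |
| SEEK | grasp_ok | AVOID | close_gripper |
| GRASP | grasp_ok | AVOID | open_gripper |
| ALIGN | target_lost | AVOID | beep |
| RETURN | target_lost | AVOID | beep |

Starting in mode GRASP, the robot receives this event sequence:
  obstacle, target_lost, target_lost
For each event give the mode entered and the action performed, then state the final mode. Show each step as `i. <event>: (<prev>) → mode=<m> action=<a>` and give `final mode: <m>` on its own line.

final mode: AVOID

1. obstacle: (GRASP) → mode=GRASP action=drive_fwd
2. target_lost: (GRASP) → mode=RETURN action=brake
3. target_lost: (RETURN) → mode=AVOID action=beep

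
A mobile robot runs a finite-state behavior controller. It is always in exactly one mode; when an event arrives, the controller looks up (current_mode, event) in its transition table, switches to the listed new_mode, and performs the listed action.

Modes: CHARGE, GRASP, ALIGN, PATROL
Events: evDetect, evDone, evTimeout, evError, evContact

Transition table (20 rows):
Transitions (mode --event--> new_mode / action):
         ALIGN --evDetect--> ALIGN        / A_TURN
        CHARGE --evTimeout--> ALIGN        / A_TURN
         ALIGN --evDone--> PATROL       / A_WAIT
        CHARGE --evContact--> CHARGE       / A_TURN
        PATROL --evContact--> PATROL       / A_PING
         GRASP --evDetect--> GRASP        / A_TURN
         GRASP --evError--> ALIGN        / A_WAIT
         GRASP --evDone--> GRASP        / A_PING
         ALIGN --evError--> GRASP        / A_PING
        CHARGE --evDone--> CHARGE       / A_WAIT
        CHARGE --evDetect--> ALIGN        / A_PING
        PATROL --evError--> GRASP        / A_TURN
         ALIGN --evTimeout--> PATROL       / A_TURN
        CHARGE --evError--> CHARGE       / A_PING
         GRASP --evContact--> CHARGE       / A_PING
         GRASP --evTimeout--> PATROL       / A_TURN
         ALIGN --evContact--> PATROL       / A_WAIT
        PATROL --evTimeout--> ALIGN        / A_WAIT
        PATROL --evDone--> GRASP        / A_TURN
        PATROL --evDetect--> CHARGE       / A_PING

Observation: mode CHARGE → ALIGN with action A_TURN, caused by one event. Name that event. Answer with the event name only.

try evDetect: (CHARGE, evDetect) → (ALIGN, A_PING)
try evDone: (CHARGE, evDone) → (CHARGE, A_WAIT)
try evTimeout: (CHARGE, evTimeout) → (ALIGN, A_TURN)  ← matches
try evError: (CHARGE, evError) → (CHARGE, A_PING)
try evContact: (CHARGE, evContact) → (CHARGE, A_TURN)

evTimeout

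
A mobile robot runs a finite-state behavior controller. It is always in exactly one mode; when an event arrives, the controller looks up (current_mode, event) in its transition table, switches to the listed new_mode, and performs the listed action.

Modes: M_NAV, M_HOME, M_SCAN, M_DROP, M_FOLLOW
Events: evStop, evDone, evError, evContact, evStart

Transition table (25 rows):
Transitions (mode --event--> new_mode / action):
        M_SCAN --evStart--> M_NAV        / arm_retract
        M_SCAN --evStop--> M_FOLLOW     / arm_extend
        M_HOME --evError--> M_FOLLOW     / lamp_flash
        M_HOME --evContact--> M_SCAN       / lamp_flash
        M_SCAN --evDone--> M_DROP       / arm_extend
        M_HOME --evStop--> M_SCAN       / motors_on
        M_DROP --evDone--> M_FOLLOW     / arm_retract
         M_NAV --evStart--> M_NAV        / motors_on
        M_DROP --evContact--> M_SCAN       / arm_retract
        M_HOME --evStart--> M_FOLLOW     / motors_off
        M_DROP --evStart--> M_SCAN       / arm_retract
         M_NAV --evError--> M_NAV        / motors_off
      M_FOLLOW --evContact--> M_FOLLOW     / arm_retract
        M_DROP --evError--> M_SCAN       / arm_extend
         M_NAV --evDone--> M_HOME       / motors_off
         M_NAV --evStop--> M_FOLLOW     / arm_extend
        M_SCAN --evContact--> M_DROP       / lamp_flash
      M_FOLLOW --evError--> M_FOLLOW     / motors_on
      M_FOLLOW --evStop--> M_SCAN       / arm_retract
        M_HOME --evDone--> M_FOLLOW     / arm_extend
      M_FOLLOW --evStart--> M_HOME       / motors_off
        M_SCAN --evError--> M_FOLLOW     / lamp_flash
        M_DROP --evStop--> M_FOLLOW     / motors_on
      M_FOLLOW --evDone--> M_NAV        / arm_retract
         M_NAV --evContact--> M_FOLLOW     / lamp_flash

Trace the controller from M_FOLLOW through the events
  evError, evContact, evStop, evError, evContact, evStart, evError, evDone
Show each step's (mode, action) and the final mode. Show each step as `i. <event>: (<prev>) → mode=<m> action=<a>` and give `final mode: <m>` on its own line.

1. evError: (M_FOLLOW) → mode=M_FOLLOW action=motors_on
2. evContact: (M_FOLLOW) → mode=M_FOLLOW action=arm_retract
3. evStop: (M_FOLLOW) → mode=M_SCAN action=arm_retract
4. evError: (M_SCAN) → mode=M_FOLLOW action=lamp_flash
5. evContact: (M_FOLLOW) → mode=M_FOLLOW action=arm_retract
6. evStart: (M_FOLLOW) → mode=M_HOME action=motors_off
7. evError: (M_HOME) → mode=M_FOLLOW action=lamp_flash
8. evDone: (M_FOLLOW) → mode=M_NAV action=arm_retract

final mode: M_NAV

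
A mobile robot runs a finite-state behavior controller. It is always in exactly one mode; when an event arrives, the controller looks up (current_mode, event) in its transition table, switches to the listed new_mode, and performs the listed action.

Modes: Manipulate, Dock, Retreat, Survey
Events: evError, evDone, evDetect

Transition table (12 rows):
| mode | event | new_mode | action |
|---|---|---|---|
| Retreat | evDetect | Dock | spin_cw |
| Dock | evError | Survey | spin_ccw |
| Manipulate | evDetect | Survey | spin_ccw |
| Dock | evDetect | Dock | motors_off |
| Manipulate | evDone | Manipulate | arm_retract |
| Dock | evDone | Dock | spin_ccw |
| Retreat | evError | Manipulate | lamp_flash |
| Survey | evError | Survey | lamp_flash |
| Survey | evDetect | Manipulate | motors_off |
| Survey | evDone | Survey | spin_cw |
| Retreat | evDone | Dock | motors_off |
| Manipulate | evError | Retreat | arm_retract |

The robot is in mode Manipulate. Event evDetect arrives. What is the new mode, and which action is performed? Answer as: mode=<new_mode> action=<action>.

mode=Survey action=spin_ccw

current mode = Manipulate; filter table to that mode:
  (Manipulate, evDetect) → (Survey, spin_ccw)  ← event matches
  (Manipulate, evDone) → (Manipulate, arm_retract)
  (Manipulate, evError) → (Retreat, arm_retract)
event = evDetect selects (Survey, spin_ccw)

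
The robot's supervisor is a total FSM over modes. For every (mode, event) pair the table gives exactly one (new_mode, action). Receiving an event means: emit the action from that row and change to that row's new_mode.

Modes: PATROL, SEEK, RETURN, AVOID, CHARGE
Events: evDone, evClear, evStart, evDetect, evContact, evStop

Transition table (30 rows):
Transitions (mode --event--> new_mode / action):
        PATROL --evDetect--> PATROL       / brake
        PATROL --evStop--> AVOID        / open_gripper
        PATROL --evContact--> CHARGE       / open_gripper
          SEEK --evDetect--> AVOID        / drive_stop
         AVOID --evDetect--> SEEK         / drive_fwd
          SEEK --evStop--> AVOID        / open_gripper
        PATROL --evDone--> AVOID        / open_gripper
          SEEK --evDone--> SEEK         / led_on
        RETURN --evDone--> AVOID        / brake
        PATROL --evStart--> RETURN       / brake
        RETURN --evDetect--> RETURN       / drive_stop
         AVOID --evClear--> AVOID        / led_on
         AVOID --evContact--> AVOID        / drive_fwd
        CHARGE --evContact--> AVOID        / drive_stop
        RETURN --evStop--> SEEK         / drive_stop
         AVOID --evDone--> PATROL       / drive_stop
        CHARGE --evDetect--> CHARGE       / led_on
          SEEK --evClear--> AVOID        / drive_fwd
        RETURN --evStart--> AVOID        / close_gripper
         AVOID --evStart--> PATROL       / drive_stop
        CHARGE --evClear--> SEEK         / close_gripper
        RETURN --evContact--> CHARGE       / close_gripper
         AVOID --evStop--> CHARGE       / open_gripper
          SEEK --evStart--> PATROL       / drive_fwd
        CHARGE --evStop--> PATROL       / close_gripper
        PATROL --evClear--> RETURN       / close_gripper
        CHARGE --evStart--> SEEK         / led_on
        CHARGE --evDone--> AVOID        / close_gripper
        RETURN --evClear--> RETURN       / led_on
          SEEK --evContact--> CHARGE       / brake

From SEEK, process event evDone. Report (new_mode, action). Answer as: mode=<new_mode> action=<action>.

mode=SEEK action=led_on

current mode = SEEK; filter table to that mode:
  (SEEK, evDetect) → (AVOID, drive_stop)
  (SEEK, evStop) → (AVOID, open_gripper)
  (SEEK, evDone) → (SEEK, led_on)  ← event matches
  (SEEK, evClear) → (AVOID, drive_fwd)
  (SEEK, evStart) → (PATROL, drive_fwd)
  (SEEK, evContact) → (CHARGE, brake)
event = evDone selects (SEEK, led_on)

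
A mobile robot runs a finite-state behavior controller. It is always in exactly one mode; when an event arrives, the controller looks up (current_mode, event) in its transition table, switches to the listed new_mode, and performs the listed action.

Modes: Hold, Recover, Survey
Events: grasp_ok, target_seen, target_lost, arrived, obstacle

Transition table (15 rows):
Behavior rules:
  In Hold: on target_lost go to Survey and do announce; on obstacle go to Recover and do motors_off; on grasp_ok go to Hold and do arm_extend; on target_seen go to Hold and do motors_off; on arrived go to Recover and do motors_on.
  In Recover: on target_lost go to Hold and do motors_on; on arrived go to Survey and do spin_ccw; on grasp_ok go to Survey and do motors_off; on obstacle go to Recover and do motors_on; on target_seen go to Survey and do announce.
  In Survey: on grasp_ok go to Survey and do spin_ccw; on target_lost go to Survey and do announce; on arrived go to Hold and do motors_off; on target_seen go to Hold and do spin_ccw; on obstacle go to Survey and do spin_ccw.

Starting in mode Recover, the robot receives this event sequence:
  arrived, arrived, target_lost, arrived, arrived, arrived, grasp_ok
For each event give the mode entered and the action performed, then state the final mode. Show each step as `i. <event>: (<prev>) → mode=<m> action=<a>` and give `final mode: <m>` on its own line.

1. arrived: (Recover) → mode=Survey action=spin_ccw
2. arrived: (Survey) → mode=Hold action=motors_off
3. target_lost: (Hold) → mode=Survey action=announce
4. arrived: (Survey) → mode=Hold action=motors_off
5. arrived: (Hold) → mode=Recover action=motors_on
6. arrived: (Recover) → mode=Survey action=spin_ccw
7. grasp_ok: (Survey) → mode=Survey action=spin_ccw

final mode: Survey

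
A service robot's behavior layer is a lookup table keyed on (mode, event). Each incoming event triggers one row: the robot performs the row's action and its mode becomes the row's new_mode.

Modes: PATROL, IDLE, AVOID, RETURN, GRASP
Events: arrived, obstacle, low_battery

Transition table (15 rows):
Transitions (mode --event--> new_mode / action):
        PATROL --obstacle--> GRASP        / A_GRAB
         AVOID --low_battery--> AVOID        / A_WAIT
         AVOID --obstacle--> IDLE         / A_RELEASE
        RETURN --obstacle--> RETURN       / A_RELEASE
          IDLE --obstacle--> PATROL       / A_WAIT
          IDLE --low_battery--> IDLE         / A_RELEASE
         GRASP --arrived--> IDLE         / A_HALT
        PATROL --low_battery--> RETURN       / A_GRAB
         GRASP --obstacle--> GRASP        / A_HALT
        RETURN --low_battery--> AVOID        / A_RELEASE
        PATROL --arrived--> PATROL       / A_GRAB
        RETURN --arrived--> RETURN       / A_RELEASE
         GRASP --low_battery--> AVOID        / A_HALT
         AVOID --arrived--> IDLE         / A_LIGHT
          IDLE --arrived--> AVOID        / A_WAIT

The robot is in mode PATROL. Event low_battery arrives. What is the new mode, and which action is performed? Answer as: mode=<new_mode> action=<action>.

current mode = PATROL; filter table to that mode:
  (PATROL, obstacle) → (GRASP, A_GRAB)
  (PATROL, low_battery) → (RETURN, A_GRAB)  ← event matches
  (PATROL, arrived) → (PATROL, A_GRAB)
event = low_battery selects (RETURN, A_GRAB)

mode=RETURN action=A_GRAB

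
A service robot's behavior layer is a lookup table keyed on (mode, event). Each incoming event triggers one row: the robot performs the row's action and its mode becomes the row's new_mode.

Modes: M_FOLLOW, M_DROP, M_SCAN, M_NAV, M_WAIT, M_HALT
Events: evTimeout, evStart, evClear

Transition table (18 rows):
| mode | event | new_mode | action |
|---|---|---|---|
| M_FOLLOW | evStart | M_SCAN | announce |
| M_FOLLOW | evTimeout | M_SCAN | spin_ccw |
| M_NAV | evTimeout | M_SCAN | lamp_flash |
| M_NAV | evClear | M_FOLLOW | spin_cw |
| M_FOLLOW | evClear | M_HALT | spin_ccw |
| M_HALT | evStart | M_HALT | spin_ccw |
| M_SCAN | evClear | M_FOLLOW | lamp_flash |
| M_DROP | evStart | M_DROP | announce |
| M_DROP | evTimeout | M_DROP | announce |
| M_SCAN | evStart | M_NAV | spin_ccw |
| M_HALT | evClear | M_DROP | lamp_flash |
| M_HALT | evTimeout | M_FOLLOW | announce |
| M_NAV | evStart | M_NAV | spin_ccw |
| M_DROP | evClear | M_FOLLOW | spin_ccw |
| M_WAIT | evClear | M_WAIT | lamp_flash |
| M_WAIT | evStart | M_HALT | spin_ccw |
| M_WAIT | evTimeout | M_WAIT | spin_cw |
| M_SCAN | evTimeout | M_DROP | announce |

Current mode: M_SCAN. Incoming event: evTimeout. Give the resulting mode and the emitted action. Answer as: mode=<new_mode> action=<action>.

mode=M_DROP action=announce

current mode = M_SCAN; filter table to that mode:
  (M_SCAN, evClear) → (M_FOLLOW, lamp_flash)
  (M_SCAN, evStart) → (M_NAV, spin_ccw)
  (M_SCAN, evTimeout) → (M_DROP, announce)  ← event matches
event = evTimeout selects (M_DROP, announce)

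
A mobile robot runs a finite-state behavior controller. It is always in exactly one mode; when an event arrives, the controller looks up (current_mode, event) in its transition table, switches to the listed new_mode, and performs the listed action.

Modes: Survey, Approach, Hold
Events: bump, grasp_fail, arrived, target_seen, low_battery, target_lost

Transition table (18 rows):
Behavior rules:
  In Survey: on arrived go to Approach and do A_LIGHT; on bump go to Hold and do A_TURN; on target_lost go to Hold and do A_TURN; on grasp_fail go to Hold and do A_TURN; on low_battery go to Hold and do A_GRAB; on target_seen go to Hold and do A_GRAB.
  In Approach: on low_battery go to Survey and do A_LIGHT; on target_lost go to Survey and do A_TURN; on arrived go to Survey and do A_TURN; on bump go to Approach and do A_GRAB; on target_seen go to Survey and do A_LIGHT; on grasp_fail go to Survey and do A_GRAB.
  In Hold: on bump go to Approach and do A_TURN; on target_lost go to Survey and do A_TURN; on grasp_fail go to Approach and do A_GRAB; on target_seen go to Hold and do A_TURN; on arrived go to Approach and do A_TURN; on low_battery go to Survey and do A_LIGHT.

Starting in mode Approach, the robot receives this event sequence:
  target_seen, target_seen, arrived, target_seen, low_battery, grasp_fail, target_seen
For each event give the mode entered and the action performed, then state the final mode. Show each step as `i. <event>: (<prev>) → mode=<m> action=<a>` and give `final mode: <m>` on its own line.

1. target_seen: (Approach) → mode=Survey action=A_LIGHT
2. target_seen: (Survey) → mode=Hold action=A_GRAB
3. arrived: (Hold) → mode=Approach action=A_TURN
4. target_seen: (Approach) → mode=Survey action=A_LIGHT
5. low_battery: (Survey) → mode=Hold action=A_GRAB
6. grasp_fail: (Hold) → mode=Approach action=A_GRAB
7. target_seen: (Approach) → mode=Survey action=A_LIGHT

final mode: Survey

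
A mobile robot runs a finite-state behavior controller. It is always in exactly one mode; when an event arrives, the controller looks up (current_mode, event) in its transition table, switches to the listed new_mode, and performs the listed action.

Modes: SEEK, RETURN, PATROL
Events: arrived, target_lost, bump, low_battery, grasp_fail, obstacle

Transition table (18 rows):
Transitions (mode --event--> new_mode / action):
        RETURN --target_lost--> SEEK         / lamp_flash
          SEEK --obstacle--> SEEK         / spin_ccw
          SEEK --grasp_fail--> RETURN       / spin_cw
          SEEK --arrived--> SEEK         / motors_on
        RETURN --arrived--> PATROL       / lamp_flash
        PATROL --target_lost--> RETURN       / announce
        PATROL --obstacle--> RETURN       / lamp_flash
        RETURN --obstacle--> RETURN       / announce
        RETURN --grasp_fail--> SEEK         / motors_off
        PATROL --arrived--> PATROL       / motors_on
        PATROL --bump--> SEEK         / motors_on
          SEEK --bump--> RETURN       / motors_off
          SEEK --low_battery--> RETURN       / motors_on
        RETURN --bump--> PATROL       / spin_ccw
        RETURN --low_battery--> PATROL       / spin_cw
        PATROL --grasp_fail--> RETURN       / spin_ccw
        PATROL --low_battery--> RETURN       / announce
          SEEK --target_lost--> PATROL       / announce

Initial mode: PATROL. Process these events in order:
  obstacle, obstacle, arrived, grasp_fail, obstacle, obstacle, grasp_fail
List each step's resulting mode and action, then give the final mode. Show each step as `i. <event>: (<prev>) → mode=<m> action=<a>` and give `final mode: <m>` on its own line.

1. obstacle: (PATROL) → mode=RETURN action=lamp_flash
2. obstacle: (RETURN) → mode=RETURN action=announce
3. arrived: (RETURN) → mode=PATROL action=lamp_flash
4. grasp_fail: (PATROL) → mode=RETURN action=spin_ccw
5. obstacle: (RETURN) → mode=RETURN action=announce
6. obstacle: (RETURN) → mode=RETURN action=announce
7. grasp_fail: (RETURN) → mode=SEEK action=motors_off

final mode: SEEK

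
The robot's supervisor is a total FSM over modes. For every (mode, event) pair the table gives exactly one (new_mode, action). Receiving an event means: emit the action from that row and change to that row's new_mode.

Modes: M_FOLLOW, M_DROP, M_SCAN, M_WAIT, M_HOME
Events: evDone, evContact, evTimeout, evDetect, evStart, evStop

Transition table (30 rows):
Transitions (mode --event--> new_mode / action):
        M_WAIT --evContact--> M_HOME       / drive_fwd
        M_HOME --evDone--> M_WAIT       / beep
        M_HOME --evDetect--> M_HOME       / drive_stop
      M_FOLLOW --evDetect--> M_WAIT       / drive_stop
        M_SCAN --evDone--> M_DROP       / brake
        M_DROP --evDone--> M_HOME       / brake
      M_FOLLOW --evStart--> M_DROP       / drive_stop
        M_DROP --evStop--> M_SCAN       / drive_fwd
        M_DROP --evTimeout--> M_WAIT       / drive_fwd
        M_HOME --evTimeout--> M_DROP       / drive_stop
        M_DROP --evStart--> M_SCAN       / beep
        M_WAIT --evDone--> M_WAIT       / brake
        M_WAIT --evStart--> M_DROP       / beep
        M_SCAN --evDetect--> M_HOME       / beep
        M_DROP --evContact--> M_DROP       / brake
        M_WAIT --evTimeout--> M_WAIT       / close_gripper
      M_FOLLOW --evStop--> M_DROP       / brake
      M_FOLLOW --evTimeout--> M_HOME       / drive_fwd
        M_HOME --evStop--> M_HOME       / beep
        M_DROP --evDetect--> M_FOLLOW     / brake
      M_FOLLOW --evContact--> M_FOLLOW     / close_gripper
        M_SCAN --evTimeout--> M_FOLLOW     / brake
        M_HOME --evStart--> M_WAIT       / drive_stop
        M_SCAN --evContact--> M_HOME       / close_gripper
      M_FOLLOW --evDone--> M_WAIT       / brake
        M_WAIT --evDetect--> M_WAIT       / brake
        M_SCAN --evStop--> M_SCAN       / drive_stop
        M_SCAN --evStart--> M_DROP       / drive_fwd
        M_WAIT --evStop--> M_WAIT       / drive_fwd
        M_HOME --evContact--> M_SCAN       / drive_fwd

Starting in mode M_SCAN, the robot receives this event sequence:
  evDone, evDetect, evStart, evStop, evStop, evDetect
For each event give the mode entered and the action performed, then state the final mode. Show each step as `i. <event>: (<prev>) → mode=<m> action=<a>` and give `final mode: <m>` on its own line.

final mode: M_HOME

1. evDone: (M_SCAN) → mode=M_DROP action=brake
2. evDetect: (M_DROP) → mode=M_FOLLOW action=brake
3. evStart: (M_FOLLOW) → mode=M_DROP action=drive_stop
4. evStop: (M_DROP) → mode=M_SCAN action=drive_fwd
5. evStop: (M_SCAN) → mode=M_SCAN action=drive_stop
6. evDetect: (M_SCAN) → mode=M_HOME action=beep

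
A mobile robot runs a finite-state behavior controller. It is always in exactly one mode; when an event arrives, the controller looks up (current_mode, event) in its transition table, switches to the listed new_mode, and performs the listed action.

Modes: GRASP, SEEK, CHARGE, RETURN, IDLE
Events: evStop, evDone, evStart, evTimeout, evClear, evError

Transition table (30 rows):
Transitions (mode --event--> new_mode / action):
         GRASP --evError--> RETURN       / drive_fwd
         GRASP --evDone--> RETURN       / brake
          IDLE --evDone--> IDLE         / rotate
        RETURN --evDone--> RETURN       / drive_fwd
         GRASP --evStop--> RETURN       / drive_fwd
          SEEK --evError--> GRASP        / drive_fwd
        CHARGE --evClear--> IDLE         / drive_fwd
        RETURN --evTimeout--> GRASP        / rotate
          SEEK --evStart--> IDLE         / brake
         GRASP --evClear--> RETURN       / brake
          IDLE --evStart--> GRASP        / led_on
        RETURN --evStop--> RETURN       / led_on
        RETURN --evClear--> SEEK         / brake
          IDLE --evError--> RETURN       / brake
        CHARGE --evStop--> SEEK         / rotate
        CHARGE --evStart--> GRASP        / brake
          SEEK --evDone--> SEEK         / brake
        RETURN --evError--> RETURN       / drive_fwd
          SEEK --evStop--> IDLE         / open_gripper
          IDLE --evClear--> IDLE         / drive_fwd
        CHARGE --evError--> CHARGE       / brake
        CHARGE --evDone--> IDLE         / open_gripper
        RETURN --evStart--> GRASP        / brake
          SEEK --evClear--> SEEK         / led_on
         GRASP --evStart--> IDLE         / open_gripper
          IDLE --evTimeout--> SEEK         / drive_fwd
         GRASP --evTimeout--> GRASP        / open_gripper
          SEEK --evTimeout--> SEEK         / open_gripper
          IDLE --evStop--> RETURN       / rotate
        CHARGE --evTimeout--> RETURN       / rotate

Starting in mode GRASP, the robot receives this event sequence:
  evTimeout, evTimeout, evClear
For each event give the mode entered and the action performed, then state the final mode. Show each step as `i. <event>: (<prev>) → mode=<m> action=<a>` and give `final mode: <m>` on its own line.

final mode: RETURN

1. evTimeout: (GRASP) → mode=GRASP action=open_gripper
2. evTimeout: (GRASP) → mode=GRASP action=open_gripper
3. evClear: (GRASP) → mode=RETURN action=brake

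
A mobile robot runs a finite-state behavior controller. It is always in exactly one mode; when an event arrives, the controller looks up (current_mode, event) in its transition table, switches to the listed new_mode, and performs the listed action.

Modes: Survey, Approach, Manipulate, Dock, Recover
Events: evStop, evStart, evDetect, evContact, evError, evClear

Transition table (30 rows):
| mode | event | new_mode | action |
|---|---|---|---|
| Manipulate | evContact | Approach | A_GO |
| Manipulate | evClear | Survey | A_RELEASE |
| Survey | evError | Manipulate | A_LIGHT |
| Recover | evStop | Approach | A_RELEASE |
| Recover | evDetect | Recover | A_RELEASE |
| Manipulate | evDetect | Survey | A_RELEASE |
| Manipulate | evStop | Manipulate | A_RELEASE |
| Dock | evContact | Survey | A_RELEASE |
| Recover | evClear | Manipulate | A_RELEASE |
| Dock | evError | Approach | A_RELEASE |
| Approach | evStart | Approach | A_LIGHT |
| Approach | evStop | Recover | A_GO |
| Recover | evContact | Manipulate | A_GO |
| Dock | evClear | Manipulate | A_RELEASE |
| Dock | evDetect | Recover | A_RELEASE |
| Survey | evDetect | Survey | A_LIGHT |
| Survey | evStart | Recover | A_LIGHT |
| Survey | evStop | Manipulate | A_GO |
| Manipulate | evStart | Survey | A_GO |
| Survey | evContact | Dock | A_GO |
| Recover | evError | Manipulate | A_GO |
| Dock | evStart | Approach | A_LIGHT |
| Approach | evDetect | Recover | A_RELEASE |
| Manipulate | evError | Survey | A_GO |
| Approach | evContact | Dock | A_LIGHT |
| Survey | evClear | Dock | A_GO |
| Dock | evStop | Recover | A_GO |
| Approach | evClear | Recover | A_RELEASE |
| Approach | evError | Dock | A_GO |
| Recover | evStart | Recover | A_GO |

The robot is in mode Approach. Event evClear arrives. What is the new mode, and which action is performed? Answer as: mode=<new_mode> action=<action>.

current mode = Approach; filter table to that mode:
  (Approach, evStart) → (Approach, A_LIGHT)
  (Approach, evStop) → (Recover, A_GO)
  (Approach, evDetect) → (Recover, A_RELEASE)
  (Approach, evContact) → (Dock, A_LIGHT)
  (Approach, evClear) → (Recover, A_RELEASE)  ← event matches
  (Approach, evError) → (Dock, A_GO)
event = evClear selects (Recover, A_RELEASE)

mode=Recover action=A_RELEASE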